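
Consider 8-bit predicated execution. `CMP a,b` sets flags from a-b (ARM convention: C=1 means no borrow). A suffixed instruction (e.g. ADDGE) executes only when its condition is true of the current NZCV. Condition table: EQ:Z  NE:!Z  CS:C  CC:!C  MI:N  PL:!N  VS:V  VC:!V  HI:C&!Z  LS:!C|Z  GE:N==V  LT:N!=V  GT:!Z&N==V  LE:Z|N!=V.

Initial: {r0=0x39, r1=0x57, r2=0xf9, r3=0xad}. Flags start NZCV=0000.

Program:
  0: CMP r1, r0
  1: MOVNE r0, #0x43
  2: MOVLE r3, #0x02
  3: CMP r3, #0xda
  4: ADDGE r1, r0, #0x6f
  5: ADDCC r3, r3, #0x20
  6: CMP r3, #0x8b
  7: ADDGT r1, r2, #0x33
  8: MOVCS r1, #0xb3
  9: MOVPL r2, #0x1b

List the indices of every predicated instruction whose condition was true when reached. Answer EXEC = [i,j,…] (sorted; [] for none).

EXEC = [1,5,7,8,9]

0: ✓ CMP  NZCV=0010
1: ✓ MOVNE  r0←0x43
2: · MOVLE
3: ✓ CMP  NZCV=1000
4: · ADDGE
5: ✓ ADDCC  r3←0xcd
6: ✓ CMP  NZCV=0010
7: ✓ ADDGT  r1←0x2c
8: ✓ MOVCS  r1←0xb3
9: ✓ MOVPL  r2←0x1b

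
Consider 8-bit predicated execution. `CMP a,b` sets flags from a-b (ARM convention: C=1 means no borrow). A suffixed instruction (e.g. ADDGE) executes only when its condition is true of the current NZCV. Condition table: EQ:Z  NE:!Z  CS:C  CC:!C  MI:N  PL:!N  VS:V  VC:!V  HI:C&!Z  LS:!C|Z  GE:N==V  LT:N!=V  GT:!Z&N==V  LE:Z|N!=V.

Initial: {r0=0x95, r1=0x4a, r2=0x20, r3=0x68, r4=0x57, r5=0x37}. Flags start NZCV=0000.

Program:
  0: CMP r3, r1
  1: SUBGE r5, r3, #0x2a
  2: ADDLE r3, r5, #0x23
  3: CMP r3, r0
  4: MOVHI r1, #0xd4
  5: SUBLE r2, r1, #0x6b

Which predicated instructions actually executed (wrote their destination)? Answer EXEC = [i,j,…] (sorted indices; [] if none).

0: ✓ CMP  NZCV=0010
1: ✓ SUBGE  r5←0x3e
2: · ADDLE
3: ✓ CMP  NZCV=1001
4: · MOVHI
5: · SUBLE

EXEC = [1]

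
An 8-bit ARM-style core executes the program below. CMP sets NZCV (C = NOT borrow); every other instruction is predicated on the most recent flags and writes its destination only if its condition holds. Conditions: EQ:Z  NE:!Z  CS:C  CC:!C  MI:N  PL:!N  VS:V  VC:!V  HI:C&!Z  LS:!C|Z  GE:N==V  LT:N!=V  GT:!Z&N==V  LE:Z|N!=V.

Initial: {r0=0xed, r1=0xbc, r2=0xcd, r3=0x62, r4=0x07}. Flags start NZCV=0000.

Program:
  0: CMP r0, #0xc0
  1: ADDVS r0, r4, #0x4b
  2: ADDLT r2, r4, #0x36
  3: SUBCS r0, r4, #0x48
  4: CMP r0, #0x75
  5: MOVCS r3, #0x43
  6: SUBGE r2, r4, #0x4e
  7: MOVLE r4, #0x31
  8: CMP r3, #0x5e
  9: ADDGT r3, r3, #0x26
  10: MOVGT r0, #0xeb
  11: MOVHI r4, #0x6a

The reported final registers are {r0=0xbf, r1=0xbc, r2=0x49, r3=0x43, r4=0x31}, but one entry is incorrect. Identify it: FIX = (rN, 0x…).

FIX = (r2, 0xcd)

0: ✓ CMP  NZCV=0010
1: · ADDVS
2: · ADDLT
3: ✓ SUBCS  r0←0xbf
4: ✓ CMP  NZCV=0011
5: ✓ MOVCS  r3←0x43
6: · SUBGE
7: ✓ MOVLE  r4←0x31
8: ✓ CMP  NZCV=1000
9: · ADDGT
10: · MOVGT
11: · MOVHI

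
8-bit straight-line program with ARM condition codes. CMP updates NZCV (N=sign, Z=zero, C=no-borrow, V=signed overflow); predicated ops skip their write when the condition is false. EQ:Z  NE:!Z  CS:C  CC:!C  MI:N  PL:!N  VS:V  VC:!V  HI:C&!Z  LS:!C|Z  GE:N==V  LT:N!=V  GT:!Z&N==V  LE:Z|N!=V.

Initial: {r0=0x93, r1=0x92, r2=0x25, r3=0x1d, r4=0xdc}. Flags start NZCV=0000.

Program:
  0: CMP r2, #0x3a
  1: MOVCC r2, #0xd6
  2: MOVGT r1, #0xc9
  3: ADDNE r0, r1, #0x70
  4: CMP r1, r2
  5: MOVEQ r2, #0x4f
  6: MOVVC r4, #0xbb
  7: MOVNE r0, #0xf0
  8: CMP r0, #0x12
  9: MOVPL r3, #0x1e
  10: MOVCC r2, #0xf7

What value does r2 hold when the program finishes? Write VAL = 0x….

VAL = 0xd6

[0] flags=1000 → (cmp)
[1] flags=1000 CC?T → r2=0xd6
[2] flags=1000 GT?F → skip
[3] flags=1000 NE?T → r0=0x02
[4] flags=1000 → (cmp)
[5] flags=1000 EQ?F → skip
[6] flags=1000 VC?T → r4=0xbb
[7] flags=1000 NE?T → r0=0xf0
[8] flags=1010 → (cmp)
[9] flags=1010 PL?F → skip
[10] flags=1010 CC?F → skip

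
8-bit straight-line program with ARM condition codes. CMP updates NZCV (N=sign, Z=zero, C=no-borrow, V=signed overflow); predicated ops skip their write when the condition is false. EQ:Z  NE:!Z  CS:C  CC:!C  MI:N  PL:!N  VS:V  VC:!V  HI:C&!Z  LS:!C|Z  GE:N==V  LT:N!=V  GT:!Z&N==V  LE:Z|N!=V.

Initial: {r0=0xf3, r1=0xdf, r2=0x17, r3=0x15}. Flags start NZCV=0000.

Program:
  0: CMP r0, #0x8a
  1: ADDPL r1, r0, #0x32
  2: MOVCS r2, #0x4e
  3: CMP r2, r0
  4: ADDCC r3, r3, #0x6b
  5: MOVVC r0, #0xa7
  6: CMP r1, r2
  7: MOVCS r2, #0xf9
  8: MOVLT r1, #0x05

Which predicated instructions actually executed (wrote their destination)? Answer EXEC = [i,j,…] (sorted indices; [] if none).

[0] flags=0010 → (cmp)
[1] flags=0010 PL?T → r1=0x25
[2] flags=0010 CS?T → r2=0x4e
[3] flags=0000 → (cmp)
[4] flags=0000 CC?T → r3=0x80
[5] flags=0000 VC?T → r0=0xa7
[6] flags=1000 → (cmp)
[7] flags=1000 CS?F → skip
[8] flags=1000 LT?T → r1=0x05

EXEC = [1,2,4,5,8]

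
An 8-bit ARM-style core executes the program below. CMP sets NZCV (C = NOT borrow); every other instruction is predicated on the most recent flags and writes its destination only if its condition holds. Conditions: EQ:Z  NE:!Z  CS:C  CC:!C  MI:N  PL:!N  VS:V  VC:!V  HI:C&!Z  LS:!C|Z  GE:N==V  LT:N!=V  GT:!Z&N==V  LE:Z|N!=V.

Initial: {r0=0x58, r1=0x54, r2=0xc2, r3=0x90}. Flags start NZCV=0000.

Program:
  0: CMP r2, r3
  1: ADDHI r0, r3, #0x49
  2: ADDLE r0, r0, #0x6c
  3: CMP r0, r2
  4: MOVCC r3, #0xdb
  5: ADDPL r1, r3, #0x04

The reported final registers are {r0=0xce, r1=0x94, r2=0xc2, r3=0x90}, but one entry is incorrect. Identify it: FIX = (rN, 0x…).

FIX = (r0, 0xd9)

0: ✓ CMP  NZCV=0010
1: ✓ ADDHI  r0←0xd9
2: · ADDLE
3: ✓ CMP  NZCV=0010
4: · MOVCC
5: ✓ ADDPL  r1←0x94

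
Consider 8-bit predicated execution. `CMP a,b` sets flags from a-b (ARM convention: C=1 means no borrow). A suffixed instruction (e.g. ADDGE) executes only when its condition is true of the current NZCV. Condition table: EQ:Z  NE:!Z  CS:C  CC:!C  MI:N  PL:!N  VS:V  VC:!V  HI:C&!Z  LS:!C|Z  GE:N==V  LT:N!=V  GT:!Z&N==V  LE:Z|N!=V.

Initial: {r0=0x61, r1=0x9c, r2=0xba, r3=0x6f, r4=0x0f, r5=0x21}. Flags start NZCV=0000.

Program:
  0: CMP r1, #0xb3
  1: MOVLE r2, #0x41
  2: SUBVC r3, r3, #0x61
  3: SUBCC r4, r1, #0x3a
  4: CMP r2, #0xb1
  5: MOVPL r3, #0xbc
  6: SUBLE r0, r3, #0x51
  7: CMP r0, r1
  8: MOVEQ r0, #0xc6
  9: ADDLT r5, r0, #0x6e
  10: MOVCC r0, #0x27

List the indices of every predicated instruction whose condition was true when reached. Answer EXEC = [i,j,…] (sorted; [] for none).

EXEC = [1,2,3,10]

0: ✓ CMP  NZCV=1000
1: ✓ MOVLE  r2←0x41
2: ✓ SUBVC  r3←0x0e
3: ✓ SUBCC  r4←0x62
4: ✓ CMP  NZCV=1001
5: · MOVPL
6: · SUBLE
7: ✓ CMP  NZCV=1001
8: · MOVEQ
9: · ADDLT
10: ✓ MOVCC  r0←0x27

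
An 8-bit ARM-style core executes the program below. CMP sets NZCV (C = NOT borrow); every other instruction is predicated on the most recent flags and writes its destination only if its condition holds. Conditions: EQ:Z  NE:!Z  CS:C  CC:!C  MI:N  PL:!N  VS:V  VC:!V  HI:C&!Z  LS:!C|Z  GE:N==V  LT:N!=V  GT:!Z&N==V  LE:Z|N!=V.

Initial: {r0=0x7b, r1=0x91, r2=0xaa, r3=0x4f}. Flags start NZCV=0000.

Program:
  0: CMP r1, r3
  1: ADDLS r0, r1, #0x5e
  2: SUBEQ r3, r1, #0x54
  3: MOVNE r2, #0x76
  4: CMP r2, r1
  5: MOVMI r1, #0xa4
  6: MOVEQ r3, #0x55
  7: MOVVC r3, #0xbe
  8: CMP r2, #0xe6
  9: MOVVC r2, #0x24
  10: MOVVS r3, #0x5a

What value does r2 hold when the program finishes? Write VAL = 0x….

[0] flags=0011 → (cmp)
[1] flags=0011 LS?F → skip
[2] flags=0011 EQ?F → skip
[3] flags=0011 NE?T → r2=0x76
[4] flags=1001 → (cmp)
[5] flags=1001 MI?T → r1=0xa4
[6] flags=1001 EQ?F → skip
[7] flags=1001 VC?F → skip
[8] flags=1001 → (cmp)
[9] flags=1001 VC?F → skip
[10] flags=1001 VS?T → r3=0x5a

VAL = 0x76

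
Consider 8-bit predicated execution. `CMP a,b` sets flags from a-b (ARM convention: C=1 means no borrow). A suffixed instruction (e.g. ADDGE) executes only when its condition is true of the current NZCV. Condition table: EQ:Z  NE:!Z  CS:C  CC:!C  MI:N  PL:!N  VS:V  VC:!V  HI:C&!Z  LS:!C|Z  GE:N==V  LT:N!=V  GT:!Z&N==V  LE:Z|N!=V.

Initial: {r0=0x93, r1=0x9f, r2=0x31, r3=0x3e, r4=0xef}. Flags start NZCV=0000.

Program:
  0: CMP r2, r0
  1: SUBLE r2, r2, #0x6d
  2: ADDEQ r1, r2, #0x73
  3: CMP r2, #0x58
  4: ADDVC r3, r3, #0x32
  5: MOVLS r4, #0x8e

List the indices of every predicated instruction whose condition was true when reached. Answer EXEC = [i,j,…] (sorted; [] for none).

0: ✓ CMP  NZCV=1001
1: · SUBLE
2: · ADDEQ
3: ✓ CMP  NZCV=1000
4: ✓ ADDVC  r3←0x70
5: ✓ MOVLS  r4←0x8e

EXEC = [4,5]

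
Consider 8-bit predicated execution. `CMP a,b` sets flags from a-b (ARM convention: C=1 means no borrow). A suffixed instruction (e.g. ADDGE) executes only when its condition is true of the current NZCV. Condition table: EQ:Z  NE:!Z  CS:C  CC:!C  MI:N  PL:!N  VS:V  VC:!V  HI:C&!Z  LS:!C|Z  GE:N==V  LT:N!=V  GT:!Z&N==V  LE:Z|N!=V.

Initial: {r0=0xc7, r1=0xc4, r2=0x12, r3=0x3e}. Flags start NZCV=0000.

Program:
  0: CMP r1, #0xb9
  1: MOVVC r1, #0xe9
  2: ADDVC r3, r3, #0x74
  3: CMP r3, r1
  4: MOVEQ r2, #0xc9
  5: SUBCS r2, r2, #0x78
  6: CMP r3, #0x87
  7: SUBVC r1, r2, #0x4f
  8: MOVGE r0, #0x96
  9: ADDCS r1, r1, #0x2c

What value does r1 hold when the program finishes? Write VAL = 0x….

VAL = 0xef

0: ✓ CMP  NZCV=0010
1: ✓ MOVVC  r1←0xe9
2: ✓ ADDVC  r3←0xb2
3: ✓ CMP  NZCV=1000
4: · MOVEQ
5: · SUBCS
6: ✓ CMP  NZCV=0010
7: ✓ SUBVC  r1←0xc3
8: ✓ MOVGE  r0←0x96
9: ✓ ADDCS  r1←0xef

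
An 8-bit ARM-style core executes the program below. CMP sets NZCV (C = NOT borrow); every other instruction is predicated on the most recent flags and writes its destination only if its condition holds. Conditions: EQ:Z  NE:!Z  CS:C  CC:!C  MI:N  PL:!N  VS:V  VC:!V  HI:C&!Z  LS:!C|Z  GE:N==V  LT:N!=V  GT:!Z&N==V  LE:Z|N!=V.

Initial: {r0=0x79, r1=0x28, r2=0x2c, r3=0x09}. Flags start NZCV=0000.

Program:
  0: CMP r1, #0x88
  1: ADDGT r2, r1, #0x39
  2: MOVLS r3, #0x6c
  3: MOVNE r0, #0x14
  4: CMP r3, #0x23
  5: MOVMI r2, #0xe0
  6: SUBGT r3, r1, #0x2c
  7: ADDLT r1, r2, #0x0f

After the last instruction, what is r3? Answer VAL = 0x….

0: ✓ CMP  NZCV=1001
1: ✓ ADDGT  r2←0x61
2: ✓ MOVLS  r3←0x6c
3: ✓ MOVNE  r0←0x14
4: ✓ CMP  NZCV=0010
5: · MOVMI
6: ✓ SUBGT  r3←0xfc
7: · ADDLT

VAL = 0xfc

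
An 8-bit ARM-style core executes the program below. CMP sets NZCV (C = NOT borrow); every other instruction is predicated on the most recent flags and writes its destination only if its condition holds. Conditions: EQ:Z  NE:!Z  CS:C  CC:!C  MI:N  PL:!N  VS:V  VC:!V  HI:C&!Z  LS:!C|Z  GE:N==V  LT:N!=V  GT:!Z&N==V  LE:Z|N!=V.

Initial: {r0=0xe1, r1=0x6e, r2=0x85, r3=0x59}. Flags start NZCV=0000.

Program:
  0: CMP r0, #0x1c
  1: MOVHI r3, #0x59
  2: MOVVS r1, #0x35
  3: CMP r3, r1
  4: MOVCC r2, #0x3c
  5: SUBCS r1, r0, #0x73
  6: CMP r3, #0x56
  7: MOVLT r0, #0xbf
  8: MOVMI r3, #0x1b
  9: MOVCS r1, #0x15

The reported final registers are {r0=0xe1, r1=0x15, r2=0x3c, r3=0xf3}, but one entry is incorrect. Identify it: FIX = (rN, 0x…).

0: ✓ CMP  NZCV=1010
1: ✓ MOVHI  r3←0x59
2: · MOVVS
3: ✓ CMP  NZCV=1000
4: ✓ MOVCC  r2←0x3c
5: · SUBCS
6: ✓ CMP  NZCV=0010
7: · MOVLT
8: · MOVMI
9: ✓ MOVCS  r1←0x15

FIX = (r3, 0x59)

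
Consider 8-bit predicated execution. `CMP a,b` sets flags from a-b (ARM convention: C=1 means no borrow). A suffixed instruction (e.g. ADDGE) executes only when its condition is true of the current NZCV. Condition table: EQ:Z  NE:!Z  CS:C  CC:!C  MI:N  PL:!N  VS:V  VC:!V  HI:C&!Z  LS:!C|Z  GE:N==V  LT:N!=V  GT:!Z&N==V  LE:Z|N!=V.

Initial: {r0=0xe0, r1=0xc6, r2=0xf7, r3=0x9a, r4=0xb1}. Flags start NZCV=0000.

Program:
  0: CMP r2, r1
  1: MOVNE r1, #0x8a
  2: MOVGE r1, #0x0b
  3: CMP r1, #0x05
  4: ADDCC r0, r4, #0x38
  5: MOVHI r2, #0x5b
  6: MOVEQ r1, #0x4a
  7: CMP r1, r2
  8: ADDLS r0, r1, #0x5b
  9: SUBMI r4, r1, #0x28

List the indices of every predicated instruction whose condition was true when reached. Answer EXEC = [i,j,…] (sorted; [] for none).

0: ✓ CMP  NZCV=0010
1: ✓ MOVNE  r1←0x8a
2: ✓ MOVGE  r1←0x0b
3: ✓ CMP  NZCV=0010
4: · ADDCC
5: ✓ MOVHI  r2←0x5b
6: · MOVEQ
7: ✓ CMP  NZCV=1000
8: ✓ ADDLS  r0←0x66
9: ✓ SUBMI  r4←0xe3

EXEC = [1,2,5,8,9]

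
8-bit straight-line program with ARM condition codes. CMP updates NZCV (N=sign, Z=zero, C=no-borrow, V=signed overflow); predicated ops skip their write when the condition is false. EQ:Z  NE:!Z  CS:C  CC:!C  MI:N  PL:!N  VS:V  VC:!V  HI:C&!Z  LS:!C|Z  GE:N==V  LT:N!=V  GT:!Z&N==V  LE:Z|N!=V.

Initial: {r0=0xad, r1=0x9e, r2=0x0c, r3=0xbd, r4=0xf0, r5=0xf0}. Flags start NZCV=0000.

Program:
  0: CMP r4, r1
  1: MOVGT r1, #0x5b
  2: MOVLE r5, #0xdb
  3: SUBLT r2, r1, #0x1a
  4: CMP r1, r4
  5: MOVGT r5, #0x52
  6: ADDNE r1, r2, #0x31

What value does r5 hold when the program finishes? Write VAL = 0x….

VAL = 0x52

[0] flags=0010 → (cmp)
[1] flags=0010 GT?T → r1=0x5b
[2] flags=0010 LE?F → skip
[3] flags=0010 LT?F → skip
[4] flags=0000 → (cmp)
[5] flags=0000 GT?T → r5=0x52
[6] flags=0000 NE?T → r1=0x3d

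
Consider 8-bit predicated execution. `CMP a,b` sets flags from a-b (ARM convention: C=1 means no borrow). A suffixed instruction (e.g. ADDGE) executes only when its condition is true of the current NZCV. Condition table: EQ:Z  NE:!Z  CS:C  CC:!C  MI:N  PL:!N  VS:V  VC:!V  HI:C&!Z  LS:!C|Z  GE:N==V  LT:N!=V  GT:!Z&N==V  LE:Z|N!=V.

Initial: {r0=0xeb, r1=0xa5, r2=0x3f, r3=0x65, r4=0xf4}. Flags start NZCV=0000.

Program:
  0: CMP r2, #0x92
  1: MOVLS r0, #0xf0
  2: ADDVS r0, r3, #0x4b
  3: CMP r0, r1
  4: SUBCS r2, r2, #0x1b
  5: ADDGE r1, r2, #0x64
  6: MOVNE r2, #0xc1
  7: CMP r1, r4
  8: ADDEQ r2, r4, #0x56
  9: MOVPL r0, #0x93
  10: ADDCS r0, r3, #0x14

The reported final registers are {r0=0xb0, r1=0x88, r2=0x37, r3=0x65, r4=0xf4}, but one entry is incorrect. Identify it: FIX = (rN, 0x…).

[0] flags=1001 → (cmp)
[1] flags=1001 LS?T → r0=0xf0
[2] flags=1001 VS?T → r0=0xb0
[3] flags=0010 → (cmp)
[4] flags=0010 CS?T → r2=0x24
[5] flags=0010 GE?T → r1=0x88
[6] flags=0010 NE?T → r2=0xc1
[7] flags=1000 → (cmp)
[8] flags=1000 EQ?F → skip
[9] flags=1000 PL?F → skip
[10] flags=1000 CS?F → skip

FIX = (r2, 0xc1)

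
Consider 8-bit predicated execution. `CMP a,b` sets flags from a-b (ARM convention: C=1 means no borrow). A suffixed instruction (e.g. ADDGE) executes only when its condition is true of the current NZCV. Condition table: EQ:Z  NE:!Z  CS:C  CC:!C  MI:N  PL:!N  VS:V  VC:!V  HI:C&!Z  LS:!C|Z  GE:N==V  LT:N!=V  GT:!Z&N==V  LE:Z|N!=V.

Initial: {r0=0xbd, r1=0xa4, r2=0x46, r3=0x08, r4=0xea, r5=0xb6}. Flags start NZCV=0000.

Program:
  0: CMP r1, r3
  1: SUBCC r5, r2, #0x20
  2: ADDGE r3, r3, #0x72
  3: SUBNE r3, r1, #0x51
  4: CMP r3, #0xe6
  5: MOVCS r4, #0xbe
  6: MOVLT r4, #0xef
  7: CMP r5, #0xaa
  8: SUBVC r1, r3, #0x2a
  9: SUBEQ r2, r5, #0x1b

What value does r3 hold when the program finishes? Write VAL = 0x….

VAL = 0x53

[0] flags=1010 → (cmp)
[1] flags=1010 CC?F → skip
[2] flags=1010 GE?F → skip
[3] flags=1010 NE?T → r3=0x53
[4] flags=0000 → (cmp)
[5] flags=0000 CS?F → skip
[6] flags=0000 LT?F → skip
[7] flags=0010 → (cmp)
[8] flags=0010 VC?T → r1=0x29
[9] flags=0010 EQ?F → skip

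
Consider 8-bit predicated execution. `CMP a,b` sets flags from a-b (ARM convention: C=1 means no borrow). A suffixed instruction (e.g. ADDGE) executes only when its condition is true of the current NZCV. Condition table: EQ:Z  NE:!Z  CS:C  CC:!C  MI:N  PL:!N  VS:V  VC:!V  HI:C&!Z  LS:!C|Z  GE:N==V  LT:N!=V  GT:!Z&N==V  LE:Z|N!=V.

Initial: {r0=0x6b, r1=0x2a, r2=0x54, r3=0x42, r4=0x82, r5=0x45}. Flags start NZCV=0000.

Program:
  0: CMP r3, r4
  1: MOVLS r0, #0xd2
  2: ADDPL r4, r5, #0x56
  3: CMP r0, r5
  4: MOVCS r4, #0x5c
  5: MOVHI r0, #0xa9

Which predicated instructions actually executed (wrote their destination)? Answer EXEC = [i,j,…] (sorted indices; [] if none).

EXEC = [1,4,5]

[0] flags=1001 → (cmp)
[1] flags=1001 LS?T → r0=0xd2
[2] flags=1001 PL?F → skip
[3] flags=1010 → (cmp)
[4] flags=1010 CS?T → r4=0x5c
[5] flags=1010 HI?T → r0=0xa9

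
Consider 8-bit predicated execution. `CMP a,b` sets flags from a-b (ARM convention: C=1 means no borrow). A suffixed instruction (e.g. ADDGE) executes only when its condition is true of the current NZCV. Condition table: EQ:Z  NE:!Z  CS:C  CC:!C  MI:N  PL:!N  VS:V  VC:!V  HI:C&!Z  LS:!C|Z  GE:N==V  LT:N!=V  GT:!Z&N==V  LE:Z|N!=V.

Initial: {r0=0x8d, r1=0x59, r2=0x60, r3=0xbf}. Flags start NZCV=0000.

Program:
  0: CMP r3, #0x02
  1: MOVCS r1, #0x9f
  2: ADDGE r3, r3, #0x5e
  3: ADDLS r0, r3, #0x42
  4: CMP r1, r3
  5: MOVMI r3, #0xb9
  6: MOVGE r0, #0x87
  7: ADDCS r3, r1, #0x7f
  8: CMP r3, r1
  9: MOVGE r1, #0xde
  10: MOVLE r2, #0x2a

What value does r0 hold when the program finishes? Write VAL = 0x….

VAL = 0x8d

0: ✓ CMP  NZCV=1010
1: ✓ MOVCS  r1←0x9f
2: · ADDGE
3: · ADDLS
4: ✓ CMP  NZCV=1000
5: ✓ MOVMI  r3←0xb9
6: · MOVGE
7: · ADDCS
8: ✓ CMP  NZCV=0010
9: ✓ MOVGE  r1←0xde
10: · MOVLE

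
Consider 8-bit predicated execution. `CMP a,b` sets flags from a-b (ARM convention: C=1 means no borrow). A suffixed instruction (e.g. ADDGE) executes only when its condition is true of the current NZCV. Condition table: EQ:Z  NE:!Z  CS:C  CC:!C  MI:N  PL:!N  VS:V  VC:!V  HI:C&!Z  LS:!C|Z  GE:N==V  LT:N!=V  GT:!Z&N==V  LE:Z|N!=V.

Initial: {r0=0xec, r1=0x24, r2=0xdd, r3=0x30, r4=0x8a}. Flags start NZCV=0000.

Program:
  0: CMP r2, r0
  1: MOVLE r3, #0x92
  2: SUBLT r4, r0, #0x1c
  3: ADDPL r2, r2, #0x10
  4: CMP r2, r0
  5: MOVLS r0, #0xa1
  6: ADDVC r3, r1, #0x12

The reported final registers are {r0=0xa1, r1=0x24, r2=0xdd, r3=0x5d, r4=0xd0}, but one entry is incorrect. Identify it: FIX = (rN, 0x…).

[0] flags=1000 → (cmp)
[1] flags=1000 LE?T → r3=0x92
[2] flags=1000 LT?T → r4=0xd0
[3] flags=1000 PL?F → skip
[4] flags=1000 → (cmp)
[5] flags=1000 LS?T → r0=0xa1
[6] flags=1000 VC?T → r3=0x36

FIX = (r3, 0x36)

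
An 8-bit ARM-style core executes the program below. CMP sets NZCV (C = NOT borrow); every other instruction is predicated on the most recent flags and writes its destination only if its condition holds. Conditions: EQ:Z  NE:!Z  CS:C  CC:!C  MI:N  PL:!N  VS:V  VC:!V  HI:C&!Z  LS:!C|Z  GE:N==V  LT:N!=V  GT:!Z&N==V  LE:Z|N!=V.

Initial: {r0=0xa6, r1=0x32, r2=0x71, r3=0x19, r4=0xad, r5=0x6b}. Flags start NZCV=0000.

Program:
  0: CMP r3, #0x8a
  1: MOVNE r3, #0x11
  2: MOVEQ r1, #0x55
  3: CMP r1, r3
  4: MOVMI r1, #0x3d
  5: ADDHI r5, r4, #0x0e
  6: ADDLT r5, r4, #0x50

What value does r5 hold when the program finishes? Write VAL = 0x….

VAL = 0xbb

0: ✓ CMP  NZCV=1001
1: ✓ MOVNE  r3←0x11
2: · MOVEQ
3: ✓ CMP  NZCV=0010
4: · MOVMI
5: ✓ ADDHI  r5←0xbb
6: · ADDLT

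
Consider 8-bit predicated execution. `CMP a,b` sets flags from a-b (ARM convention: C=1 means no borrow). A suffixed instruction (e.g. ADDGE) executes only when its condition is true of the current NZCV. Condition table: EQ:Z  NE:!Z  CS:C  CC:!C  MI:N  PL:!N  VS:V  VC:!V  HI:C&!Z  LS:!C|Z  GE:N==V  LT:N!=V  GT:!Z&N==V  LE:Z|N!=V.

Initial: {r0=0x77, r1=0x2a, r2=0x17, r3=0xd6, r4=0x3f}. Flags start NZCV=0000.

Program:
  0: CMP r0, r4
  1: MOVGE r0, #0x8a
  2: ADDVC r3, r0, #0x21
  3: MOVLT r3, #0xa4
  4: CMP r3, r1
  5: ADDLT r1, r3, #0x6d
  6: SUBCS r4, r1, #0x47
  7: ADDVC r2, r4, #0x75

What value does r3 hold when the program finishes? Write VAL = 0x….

[0] flags=0010 → (cmp)
[1] flags=0010 GE?T → r0=0x8a
[2] flags=0010 VC?T → r3=0xab
[3] flags=0010 LT?F → skip
[4] flags=1010 → (cmp)
[5] flags=1010 LT?T → r1=0x18
[6] flags=1010 CS?T → r4=0xd1
[7] flags=1010 VC?T → r2=0x46

VAL = 0xab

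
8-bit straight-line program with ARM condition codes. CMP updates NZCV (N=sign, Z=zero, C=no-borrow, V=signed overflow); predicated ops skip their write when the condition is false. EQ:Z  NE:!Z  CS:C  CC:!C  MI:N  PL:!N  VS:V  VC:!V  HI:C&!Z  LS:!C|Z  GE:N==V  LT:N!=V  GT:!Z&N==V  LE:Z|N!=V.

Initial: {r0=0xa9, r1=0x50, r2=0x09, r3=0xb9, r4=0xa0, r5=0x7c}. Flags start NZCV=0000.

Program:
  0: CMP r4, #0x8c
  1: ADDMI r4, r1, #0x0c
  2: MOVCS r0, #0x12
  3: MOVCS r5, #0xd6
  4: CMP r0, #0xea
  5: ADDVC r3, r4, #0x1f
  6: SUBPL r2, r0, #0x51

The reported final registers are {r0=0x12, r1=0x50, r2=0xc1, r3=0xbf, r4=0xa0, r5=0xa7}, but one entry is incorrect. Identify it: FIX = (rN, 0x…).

FIX = (r5, 0xd6)

[0] flags=0010 → (cmp)
[1] flags=0010 MI?F → skip
[2] flags=0010 CS?T → r0=0x12
[3] flags=0010 CS?T → r5=0xd6
[4] flags=0000 → (cmp)
[5] flags=0000 VC?T → r3=0xbf
[6] flags=0000 PL?T → r2=0xc1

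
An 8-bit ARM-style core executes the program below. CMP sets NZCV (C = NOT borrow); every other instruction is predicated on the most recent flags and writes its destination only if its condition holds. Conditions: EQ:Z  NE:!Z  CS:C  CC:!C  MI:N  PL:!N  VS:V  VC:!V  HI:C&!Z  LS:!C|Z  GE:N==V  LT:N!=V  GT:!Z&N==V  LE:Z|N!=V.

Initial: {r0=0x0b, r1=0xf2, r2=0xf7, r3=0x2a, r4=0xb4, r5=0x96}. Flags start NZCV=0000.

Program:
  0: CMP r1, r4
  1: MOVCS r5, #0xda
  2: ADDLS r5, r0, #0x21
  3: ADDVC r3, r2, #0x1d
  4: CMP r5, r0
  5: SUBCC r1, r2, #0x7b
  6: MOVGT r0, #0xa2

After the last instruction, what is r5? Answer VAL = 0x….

0: ✓ CMP  NZCV=0010
1: ✓ MOVCS  r5←0xda
2: · ADDLS
3: ✓ ADDVC  r3←0x14
4: ✓ CMP  NZCV=1010
5: · SUBCC
6: · MOVGT

VAL = 0xda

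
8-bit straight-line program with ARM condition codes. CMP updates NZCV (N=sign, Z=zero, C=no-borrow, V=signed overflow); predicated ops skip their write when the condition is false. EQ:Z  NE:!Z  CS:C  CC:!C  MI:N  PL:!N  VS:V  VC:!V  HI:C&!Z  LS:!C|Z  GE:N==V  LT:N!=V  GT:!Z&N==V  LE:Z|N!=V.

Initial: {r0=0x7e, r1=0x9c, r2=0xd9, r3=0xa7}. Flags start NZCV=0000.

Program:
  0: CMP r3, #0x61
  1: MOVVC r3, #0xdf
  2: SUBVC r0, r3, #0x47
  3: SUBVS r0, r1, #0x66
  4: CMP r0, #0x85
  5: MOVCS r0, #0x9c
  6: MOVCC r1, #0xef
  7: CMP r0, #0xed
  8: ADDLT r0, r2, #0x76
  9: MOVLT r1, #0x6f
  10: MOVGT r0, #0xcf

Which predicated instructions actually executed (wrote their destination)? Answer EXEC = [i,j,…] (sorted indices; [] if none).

0: ✓ CMP  NZCV=0011
1: · MOVVC
2: · SUBVC
3: ✓ SUBVS  r0←0x36
4: ✓ CMP  NZCV=1001
5: · MOVCS
6: ✓ MOVCC  r1←0xef
7: ✓ CMP  NZCV=0000
8: · ADDLT
9: · MOVLT
10: ✓ MOVGT  r0←0xcf

EXEC = [3,6,10]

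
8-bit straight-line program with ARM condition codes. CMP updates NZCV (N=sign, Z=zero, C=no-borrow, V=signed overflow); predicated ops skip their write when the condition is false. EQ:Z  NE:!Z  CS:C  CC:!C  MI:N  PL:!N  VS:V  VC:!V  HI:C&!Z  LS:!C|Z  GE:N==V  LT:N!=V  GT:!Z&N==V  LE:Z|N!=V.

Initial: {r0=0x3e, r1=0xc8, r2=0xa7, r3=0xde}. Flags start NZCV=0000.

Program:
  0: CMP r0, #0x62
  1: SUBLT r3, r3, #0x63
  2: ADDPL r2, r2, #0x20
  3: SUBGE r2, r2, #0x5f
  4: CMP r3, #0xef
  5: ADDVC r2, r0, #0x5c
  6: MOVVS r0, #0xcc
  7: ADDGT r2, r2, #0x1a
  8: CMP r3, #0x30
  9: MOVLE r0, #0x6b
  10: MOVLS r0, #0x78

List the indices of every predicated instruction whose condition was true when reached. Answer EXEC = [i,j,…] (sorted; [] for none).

EXEC = [1,6,7]

[0] flags=1000 → (cmp)
[1] flags=1000 LT?T → r3=0x7b
[2] flags=1000 PL?F → skip
[3] flags=1000 GE?F → skip
[4] flags=1001 → (cmp)
[5] flags=1001 VC?F → skip
[6] flags=1001 VS?T → r0=0xcc
[7] flags=1001 GT?T → r2=0xc1
[8] flags=0010 → (cmp)
[9] flags=0010 LE?F → skip
[10] flags=0010 LS?F → skip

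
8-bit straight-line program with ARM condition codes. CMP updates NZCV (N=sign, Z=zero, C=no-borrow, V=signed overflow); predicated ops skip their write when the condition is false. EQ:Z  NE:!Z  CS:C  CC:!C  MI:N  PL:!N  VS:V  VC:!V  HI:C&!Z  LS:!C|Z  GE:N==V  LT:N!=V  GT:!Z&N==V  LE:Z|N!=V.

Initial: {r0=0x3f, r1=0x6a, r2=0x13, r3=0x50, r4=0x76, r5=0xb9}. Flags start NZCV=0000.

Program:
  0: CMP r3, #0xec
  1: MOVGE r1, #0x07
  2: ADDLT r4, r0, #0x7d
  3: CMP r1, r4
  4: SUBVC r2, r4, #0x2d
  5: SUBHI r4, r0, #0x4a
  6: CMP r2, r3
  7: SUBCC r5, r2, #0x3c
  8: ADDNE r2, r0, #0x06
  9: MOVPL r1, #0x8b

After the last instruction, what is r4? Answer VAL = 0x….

[0] flags=0000 → (cmp)
[1] flags=0000 GE?T → r1=0x07
[2] flags=0000 LT?F → skip
[3] flags=1000 → (cmp)
[4] flags=1000 VC?T → r2=0x49
[5] flags=1000 HI?F → skip
[6] flags=1000 → (cmp)
[7] flags=1000 CC?T → r5=0x0d
[8] flags=1000 NE?T → r2=0x45
[9] flags=1000 PL?F → skip

VAL = 0x76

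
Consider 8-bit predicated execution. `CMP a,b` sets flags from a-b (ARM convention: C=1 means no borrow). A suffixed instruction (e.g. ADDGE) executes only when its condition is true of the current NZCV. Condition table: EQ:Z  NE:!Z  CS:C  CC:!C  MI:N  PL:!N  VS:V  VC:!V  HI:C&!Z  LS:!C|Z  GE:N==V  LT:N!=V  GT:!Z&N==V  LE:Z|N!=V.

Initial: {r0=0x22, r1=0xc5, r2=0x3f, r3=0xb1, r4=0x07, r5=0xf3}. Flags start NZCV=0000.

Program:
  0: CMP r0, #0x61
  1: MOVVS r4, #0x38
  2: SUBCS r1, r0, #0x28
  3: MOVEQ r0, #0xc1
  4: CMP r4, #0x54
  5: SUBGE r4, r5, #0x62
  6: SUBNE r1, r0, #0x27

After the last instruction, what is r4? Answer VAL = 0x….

[0] flags=1000 → (cmp)
[1] flags=1000 VS?F → skip
[2] flags=1000 CS?F → skip
[3] flags=1000 EQ?F → skip
[4] flags=1000 → (cmp)
[5] flags=1000 GE?F → skip
[6] flags=1000 NE?T → r1=0xfb

VAL = 0x07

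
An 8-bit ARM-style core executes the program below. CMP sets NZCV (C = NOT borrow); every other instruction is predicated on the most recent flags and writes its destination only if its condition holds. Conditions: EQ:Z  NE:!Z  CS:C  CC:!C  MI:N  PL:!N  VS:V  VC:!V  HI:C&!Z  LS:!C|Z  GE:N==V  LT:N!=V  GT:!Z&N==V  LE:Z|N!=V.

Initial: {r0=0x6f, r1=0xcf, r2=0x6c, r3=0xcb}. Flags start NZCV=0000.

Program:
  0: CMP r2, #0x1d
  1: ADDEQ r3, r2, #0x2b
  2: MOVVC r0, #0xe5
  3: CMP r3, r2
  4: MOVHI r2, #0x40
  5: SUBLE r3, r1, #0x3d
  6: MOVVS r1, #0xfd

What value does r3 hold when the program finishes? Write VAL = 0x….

0: ✓ CMP  NZCV=0010
1: · ADDEQ
2: ✓ MOVVC  r0←0xe5
3: ✓ CMP  NZCV=0011
4: ✓ MOVHI  r2←0x40
5: ✓ SUBLE  r3←0x92
6: ✓ MOVVS  r1←0xfd

VAL = 0x92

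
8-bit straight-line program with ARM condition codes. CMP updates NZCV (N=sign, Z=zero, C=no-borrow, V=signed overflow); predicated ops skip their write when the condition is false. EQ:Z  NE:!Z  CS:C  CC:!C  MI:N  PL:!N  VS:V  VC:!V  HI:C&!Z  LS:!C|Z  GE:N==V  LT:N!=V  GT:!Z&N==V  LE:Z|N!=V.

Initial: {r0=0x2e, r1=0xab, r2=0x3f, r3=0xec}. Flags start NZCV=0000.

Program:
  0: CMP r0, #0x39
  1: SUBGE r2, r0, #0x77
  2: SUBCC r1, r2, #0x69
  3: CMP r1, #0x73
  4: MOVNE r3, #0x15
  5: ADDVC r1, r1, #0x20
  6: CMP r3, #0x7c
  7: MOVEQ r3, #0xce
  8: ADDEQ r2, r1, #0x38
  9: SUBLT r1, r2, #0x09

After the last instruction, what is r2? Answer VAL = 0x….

[0] flags=1000 → (cmp)
[1] flags=1000 GE?F → skip
[2] flags=1000 CC?T → r1=0xd6
[3] flags=0011 → (cmp)
[4] flags=0011 NE?T → r3=0x15
[5] flags=0011 VC?F → skip
[6] flags=1000 → (cmp)
[7] flags=1000 EQ?F → skip
[8] flags=1000 EQ?F → skip
[9] flags=1000 LT?T → r1=0x36

VAL = 0x3f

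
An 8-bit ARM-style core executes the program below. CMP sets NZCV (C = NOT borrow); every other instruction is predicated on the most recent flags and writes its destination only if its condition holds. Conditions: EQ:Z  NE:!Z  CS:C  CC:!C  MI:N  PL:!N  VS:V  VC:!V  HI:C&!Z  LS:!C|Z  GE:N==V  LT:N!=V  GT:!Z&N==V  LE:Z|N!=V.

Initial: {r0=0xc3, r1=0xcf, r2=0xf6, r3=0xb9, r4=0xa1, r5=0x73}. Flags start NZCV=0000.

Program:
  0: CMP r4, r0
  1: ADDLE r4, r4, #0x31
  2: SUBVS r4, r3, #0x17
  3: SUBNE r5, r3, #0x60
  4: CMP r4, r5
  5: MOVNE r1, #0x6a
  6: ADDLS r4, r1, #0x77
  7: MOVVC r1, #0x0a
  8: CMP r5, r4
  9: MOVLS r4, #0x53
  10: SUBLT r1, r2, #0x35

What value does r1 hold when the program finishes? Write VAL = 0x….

0: ✓ CMP  NZCV=1000
1: ✓ ADDLE  r4←0xd2
2: · SUBVS
3: ✓ SUBNE  r5←0x59
4: ✓ CMP  NZCV=0011
5: ✓ MOVNE  r1←0x6a
6: · ADDLS
7: · MOVVC
8: ✓ CMP  NZCV=1001
9: ✓ MOVLS  r4←0x53
10: · SUBLT

VAL = 0x6a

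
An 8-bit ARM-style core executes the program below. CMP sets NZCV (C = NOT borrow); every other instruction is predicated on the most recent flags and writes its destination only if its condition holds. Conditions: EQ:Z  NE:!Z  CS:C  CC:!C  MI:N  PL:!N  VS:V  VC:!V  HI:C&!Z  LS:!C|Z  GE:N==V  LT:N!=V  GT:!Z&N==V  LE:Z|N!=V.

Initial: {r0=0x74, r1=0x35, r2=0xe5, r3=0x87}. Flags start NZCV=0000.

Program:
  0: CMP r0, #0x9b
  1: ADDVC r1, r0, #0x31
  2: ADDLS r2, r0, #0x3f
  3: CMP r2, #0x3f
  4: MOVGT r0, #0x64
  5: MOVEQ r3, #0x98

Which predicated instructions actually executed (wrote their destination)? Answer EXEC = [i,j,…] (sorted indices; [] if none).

[0] flags=1001 → (cmp)
[1] flags=1001 VC?F → skip
[2] flags=1001 LS?T → r2=0xb3
[3] flags=0011 → (cmp)
[4] flags=0011 GT?F → skip
[5] flags=0011 EQ?F → skip

EXEC = [2]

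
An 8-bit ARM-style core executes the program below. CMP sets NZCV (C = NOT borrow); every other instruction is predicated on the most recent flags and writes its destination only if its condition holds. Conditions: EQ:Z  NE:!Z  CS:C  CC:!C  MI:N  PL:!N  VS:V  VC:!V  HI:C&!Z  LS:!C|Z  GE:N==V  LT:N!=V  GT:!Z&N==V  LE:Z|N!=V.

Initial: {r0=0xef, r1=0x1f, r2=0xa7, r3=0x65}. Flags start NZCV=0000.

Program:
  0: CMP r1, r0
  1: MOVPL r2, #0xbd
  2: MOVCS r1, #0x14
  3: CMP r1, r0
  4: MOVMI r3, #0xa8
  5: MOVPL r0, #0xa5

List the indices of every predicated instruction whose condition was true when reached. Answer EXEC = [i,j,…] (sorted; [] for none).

EXEC = [1,5]

0: ✓ CMP  NZCV=0000
1: ✓ MOVPL  r2←0xbd
2: · MOVCS
3: ✓ CMP  NZCV=0000
4: · MOVMI
5: ✓ MOVPL  r0←0xa5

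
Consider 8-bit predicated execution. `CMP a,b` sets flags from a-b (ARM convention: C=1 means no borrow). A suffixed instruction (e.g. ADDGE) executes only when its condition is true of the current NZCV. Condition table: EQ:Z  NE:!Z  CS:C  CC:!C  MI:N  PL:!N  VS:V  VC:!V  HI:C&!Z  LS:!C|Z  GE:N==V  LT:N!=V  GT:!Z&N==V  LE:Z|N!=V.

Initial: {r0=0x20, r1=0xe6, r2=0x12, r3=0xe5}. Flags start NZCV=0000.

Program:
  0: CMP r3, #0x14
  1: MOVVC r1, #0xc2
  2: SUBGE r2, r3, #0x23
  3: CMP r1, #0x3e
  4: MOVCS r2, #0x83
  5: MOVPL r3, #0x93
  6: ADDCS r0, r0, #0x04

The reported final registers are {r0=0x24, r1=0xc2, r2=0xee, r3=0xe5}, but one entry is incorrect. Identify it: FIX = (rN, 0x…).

FIX = (r2, 0x83)

[0] flags=1010 → (cmp)
[1] flags=1010 VC?T → r1=0xc2
[2] flags=1010 GE?F → skip
[3] flags=1010 → (cmp)
[4] flags=1010 CS?T → r2=0x83
[5] flags=1010 PL?F → skip
[6] flags=1010 CS?T → r0=0x24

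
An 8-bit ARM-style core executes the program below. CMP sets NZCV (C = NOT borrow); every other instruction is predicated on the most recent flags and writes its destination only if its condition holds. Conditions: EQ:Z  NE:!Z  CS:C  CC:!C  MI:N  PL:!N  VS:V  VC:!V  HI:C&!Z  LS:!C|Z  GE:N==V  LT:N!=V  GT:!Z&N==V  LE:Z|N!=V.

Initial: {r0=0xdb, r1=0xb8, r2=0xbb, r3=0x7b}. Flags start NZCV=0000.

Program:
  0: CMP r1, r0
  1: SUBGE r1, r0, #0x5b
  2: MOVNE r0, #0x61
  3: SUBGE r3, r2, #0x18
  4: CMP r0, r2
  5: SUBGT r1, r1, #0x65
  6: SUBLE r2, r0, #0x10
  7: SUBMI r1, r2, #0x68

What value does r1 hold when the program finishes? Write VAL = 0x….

VAL = 0x53

0: ✓ CMP  NZCV=1000
1: · SUBGE
2: ✓ MOVNE  r0←0x61
3: · SUBGE
4: ✓ CMP  NZCV=1001
5: ✓ SUBGT  r1←0x53
6: · SUBLE
7: ✓ SUBMI  r1←0x53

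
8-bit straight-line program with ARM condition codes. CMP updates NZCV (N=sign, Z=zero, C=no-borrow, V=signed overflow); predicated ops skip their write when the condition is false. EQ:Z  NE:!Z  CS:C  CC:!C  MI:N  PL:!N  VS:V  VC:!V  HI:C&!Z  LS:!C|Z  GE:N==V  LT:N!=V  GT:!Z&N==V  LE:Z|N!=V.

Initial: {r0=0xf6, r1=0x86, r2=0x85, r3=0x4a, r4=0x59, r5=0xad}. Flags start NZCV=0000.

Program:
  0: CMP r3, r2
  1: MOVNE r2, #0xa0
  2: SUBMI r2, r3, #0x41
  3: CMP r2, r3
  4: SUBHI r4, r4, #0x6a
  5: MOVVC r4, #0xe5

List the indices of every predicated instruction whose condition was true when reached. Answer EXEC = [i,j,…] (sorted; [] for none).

[0] flags=1001 → (cmp)
[1] flags=1001 NE?T → r2=0xa0
[2] flags=1001 MI?T → r2=0x09
[3] flags=1000 → (cmp)
[4] flags=1000 HI?F → skip
[5] flags=1000 VC?T → r4=0xe5

EXEC = [1,2,5]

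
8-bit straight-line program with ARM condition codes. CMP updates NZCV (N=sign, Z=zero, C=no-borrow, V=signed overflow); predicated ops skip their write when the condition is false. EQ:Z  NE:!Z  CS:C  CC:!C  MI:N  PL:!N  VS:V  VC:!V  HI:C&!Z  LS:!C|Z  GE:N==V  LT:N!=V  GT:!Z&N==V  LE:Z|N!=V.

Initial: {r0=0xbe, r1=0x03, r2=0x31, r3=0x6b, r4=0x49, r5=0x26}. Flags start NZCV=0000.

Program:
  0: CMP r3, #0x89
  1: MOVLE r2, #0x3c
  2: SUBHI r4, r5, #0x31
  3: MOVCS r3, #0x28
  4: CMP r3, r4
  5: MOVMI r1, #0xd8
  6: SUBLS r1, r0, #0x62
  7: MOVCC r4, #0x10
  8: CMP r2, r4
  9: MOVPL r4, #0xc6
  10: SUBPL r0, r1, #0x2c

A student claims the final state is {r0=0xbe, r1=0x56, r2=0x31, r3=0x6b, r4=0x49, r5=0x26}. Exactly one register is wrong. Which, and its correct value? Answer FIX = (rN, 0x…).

FIX = (r1, 0x03)

[0] flags=1001 → (cmp)
[1] flags=1001 LE?F → skip
[2] flags=1001 HI?F → skip
[3] flags=1001 CS?F → skip
[4] flags=0010 → (cmp)
[5] flags=0010 MI?F → skip
[6] flags=0010 LS?F → skip
[7] flags=0010 CC?F → skip
[8] flags=1000 → (cmp)
[9] flags=1000 PL?F → skip
[10] flags=1000 PL?F → skip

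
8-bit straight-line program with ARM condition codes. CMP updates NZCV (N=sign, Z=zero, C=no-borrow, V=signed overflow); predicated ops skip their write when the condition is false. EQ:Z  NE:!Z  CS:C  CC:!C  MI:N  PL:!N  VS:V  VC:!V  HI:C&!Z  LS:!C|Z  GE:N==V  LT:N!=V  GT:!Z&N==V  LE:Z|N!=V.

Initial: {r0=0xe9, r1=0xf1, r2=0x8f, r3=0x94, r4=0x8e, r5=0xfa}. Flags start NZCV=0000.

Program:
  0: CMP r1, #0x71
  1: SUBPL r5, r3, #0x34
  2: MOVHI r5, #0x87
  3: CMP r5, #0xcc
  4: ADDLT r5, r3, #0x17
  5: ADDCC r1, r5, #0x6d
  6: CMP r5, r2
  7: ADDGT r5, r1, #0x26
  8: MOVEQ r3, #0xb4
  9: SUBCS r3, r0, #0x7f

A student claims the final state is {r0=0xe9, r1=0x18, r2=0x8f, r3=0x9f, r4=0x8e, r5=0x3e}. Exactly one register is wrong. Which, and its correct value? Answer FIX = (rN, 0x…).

FIX = (r3, 0x6a)

[0] flags=1010 → (cmp)
[1] flags=1010 PL?F → skip
[2] flags=1010 HI?T → r5=0x87
[3] flags=1000 → (cmp)
[4] flags=1000 LT?T → r5=0xab
[5] flags=1000 CC?T → r1=0x18
[6] flags=0010 → (cmp)
[7] flags=0010 GT?T → r5=0x3e
[8] flags=0010 EQ?F → skip
[9] flags=0010 CS?T → r3=0x6a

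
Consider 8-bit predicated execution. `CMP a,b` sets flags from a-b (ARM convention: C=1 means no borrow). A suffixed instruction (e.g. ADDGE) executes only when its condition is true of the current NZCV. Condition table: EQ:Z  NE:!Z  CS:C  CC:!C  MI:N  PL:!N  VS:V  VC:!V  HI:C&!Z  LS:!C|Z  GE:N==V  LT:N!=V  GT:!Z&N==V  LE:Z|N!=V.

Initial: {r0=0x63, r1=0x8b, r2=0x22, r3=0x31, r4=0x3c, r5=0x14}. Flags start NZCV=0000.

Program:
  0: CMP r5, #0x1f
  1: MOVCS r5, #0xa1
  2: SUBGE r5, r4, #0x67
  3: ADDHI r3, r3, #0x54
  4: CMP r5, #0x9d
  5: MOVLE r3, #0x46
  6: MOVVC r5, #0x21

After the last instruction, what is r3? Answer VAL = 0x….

0: ✓ CMP  NZCV=1000
1: · MOVCS
2: · SUBGE
3: · ADDHI
4: ✓ CMP  NZCV=0000
5: · MOVLE
6: ✓ MOVVC  r5←0x21

VAL = 0x31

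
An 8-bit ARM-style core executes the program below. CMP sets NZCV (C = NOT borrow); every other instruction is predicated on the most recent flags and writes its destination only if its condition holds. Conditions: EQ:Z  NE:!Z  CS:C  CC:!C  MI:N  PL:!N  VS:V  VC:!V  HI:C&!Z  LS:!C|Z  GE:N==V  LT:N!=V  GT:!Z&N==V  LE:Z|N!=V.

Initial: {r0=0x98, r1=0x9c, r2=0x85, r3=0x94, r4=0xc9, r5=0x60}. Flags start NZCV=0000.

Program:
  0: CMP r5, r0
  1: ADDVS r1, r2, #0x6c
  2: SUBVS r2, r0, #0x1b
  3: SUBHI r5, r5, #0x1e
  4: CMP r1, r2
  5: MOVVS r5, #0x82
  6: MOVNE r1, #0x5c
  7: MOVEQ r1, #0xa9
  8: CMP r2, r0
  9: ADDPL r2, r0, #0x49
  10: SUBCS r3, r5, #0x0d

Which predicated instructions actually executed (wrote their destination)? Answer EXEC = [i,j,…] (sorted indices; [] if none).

0: ✓ CMP  NZCV=1001
1: ✓ ADDVS  r1←0xf1
2: ✓ SUBVS  r2←0x7d
3: · SUBHI
4: ✓ CMP  NZCV=0011
5: ✓ MOVVS  r5←0x82
6: ✓ MOVNE  r1←0x5c
7: · MOVEQ
8: ✓ CMP  NZCV=1001
9: · ADDPL
10: · SUBCS

EXEC = [1,2,5,6]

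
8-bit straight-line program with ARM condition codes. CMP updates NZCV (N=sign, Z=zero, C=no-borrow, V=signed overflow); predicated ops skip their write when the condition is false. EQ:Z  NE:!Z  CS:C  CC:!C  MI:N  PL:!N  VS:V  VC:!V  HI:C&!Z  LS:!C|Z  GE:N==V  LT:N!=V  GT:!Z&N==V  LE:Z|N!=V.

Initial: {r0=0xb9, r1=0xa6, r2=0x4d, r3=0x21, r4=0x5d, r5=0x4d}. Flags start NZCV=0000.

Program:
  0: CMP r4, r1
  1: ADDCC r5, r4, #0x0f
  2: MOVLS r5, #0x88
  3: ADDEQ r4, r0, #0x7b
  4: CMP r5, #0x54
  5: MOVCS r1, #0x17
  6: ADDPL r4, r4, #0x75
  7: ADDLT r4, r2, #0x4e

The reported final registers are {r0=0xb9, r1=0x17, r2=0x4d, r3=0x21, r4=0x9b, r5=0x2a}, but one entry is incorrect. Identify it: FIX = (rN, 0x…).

[0] flags=1001 → (cmp)
[1] flags=1001 CC?T → r5=0x6c
[2] flags=1001 LS?T → r5=0x88
[3] flags=1001 EQ?F → skip
[4] flags=0011 → (cmp)
[5] flags=0011 CS?T → r1=0x17
[6] flags=0011 PL?T → r4=0xd2
[7] flags=0011 LT?T → r4=0x9b

FIX = (r5, 0x88)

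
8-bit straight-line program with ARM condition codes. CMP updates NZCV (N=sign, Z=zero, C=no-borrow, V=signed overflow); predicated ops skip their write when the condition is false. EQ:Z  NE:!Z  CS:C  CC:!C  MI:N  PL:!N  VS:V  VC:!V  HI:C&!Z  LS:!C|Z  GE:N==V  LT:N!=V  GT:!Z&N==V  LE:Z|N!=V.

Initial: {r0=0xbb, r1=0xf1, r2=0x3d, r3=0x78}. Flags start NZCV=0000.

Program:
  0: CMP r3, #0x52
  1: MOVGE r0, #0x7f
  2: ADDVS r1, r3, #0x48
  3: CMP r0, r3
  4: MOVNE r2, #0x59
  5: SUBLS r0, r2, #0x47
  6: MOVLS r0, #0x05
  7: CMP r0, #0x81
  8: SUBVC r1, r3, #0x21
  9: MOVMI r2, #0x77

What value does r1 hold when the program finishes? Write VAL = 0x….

VAL = 0xf1

[0] flags=0010 → (cmp)
[1] flags=0010 GE?T → r0=0x7f
[2] flags=0010 VS?F → skip
[3] flags=0010 → (cmp)
[4] flags=0010 NE?T → r2=0x59
[5] flags=0010 LS?F → skip
[6] flags=0010 LS?F → skip
[7] flags=1001 → (cmp)
[8] flags=1001 VC?F → skip
[9] flags=1001 MI?T → r2=0x77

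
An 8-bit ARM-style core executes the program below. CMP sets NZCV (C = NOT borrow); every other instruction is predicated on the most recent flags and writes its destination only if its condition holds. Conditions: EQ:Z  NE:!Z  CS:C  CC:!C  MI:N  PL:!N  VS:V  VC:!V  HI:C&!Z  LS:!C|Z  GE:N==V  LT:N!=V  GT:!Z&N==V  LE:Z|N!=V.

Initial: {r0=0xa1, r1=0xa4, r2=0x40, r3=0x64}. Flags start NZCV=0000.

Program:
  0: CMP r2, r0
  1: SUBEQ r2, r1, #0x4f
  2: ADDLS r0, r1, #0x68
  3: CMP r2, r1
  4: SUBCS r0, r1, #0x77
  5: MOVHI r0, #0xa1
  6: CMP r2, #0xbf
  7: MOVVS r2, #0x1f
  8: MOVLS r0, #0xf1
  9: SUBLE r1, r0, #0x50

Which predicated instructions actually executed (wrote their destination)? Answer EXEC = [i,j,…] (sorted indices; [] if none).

EXEC = [2,7,8]

[0] flags=1001 → (cmp)
[1] flags=1001 EQ?F → skip
[2] flags=1001 LS?T → r0=0x0c
[3] flags=1001 → (cmp)
[4] flags=1001 CS?F → skip
[5] flags=1001 HI?F → skip
[6] flags=1001 → (cmp)
[7] flags=1001 VS?T → r2=0x1f
[8] flags=1001 LS?T → r0=0xf1
[9] flags=1001 LE?F → skip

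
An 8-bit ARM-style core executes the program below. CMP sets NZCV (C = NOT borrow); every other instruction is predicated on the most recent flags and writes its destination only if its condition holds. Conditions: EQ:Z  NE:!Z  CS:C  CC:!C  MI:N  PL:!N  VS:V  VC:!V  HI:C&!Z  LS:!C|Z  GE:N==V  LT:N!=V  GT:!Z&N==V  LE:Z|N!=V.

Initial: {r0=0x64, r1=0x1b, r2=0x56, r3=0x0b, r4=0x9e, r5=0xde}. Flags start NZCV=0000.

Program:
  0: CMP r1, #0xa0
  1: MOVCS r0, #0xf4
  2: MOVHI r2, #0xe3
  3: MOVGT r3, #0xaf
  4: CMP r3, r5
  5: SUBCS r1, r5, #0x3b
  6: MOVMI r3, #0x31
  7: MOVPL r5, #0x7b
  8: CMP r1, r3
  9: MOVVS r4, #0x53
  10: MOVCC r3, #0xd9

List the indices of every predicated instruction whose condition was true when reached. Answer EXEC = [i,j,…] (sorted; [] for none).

EXEC = [3,6,10]

[0] flags=0000 → (cmp)
[1] flags=0000 CS?F → skip
[2] flags=0000 HI?F → skip
[3] flags=0000 GT?T → r3=0xaf
[4] flags=1000 → (cmp)
[5] flags=1000 CS?F → skip
[6] flags=1000 MI?T → r3=0x31
[7] flags=1000 PL?F → skip
[8] flags=1000 → (cmp)
[9] flags=1000 VS?F → skip
[10] flags=1000 CC?T → r3=0xd9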